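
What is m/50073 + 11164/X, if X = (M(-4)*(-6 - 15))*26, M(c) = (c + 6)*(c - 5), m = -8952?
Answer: 39252893/41009787 ≈ 0.95716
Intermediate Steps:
M(c) = (-5 + c)*(6 + c) (M(c) = (6 + c)*(-5 + c) = (-5 + c)*(6 + c))
X = 9828 (X = ((-30 - 4 + (-4)**2)*(-6 - 15))*26 = ((-30 - 4 + 16)*(-21))*26 = -18*(-21)*26 = 378*26 = 9828)
m/50073 + 11164/X = -8952/50073 + 11164/9828 = -8952*1/50073 + 11164*(1/9828) = -2984/16691 + 2791/2457 = 39252893/41009787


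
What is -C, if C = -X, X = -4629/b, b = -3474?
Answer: 1543/1158 ≈ 1.3325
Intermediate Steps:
X = 1543/1158 (X = -4629/(-3474) = -4629*(-1/3474) = 1543/1158 ≈ 1.3325)
C = -1543/1158 (C = -1*1543/1158 = -1543/1158 ≈ -1.3325)
-C = -1*(-1543/1158) = 1543/1158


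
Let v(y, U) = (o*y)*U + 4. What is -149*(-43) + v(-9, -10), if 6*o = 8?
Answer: 6531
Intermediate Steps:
o = 4/3 (o = (1/6)*8 = 4/3 ≈ 1.3333)
v(y, U) = 4 + 4*U*y/3 (v(y, U) = (4*y/3)*U + 4 = 4*U*y/3 + 4 = 4 + 4*U*y/3)
-149*(-43) + v(-9, -10) = -149*(-43) + (4 + (4/3)*(-10)*(-9)) = 6407 + (4 + 120) = 6407 + 124 = 6531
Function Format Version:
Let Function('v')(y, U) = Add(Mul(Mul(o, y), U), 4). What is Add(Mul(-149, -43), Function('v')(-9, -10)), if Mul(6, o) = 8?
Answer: 6531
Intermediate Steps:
o = Rational(4, 3) (o = Mul(Rational(1, 6), 8) = Rational(4, 3) ≈ 1.3333)
Function('v')(y, U) = Add(4, Mul(Rational(4, 3), U, y)) (Function('v')(y, U) = Add(Mul(Mul(Rational(4, 3), y), U), 4) = Add(Mul(Rational(4, 3), U, y), 4) = Add(4, Mul(Rational(4, 3), U, y)))
Add(Mul(-149, -43), Function('v')(-9, -10)) = Add(Mul(-149, -43), Add(4, Mul(Rational(4, 3), -10, -9))) = Add(6407, Add(4, 120)) = Add(6407, 124) = 6531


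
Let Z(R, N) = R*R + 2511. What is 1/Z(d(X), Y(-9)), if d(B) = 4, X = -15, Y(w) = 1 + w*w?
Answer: 1/2527 ≈ 0.00039573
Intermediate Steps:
Y(w) = 1 + w²
Z(R, N) = 2511 + R² (Z(R, N) = R² + 2511 = 2511 + R²)
1/Z(d(X), Y(-9)) = 1/(2511 + 4²) = 1/(2511 + 16) = 1/2527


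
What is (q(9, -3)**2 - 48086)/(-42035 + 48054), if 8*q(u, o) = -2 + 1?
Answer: -236731/29632 ≈ -7.9890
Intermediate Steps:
q(u, o) = -1/8 (q(u, o) = (-2 + 1)/8 = (1/8)*(-1) = -1/8)
(q(9, -3)**2 - 48086)/(-42035 + 48054) = ((-1/8)**2 - 48086)/(-42035 + 48054) = (1/64 - 48086)/6019 = -3077503/64*1/6019 = -236731/29632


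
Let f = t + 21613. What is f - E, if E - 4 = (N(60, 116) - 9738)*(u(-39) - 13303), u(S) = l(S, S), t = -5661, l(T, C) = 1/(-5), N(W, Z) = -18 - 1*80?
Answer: -654171636/5 ≈ -1.3083e+8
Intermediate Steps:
N(W, Z) = -98 (N(W, Z) = -18 - 80 = -98)
l(T, C) = -1/5
f = 15952 (f = -5661 + 21613 = 15952)
u(S) = -1/5
E = 654251396/5 (E = 4 + (-98 - 9738)*(-1/5 - 13303) = 4 - 9836*(-66516/5) = 4 + 654251376/5 = 654251396/5 ≈ 1.3085e+8)
f - E = 15952 - 1*654251396/5 = 15952 - 654251396/5 = -654171636/5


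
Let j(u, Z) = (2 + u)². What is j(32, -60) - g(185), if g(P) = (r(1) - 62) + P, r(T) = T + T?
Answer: 1031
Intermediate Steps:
r(T) = 2*T
g(P) = -60 + P (g(P) = (2*1 - 62) + P = (2 - 62) + P = -60 + P)
j(32, -60) - g(185) = (2 + 32)² - (-60 + 185) = 34² - 1*125 = 1156 - 125 = 1031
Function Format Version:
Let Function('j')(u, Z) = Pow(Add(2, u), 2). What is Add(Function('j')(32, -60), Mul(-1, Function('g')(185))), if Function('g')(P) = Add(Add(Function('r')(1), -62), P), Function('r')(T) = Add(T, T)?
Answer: 1031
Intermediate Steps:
Function('r')(T) = Mul(2, T)
Function('g')(P) = Add(-60, P) (Function('g')(P) = Add(Add(Mul(2, 1), -62), P) = Add(Add(2, -62), P) = Add(-60, P))
Add(Function('j')(32, -60), Mul(-1, Function('g')(185))) = Add(Pow(Add(2, 32), 2), Mul(-1, Add(-60, 185))) = Add(Pow(34, 2), Mul(-1, 125)) = Add(1156, -125) = 1031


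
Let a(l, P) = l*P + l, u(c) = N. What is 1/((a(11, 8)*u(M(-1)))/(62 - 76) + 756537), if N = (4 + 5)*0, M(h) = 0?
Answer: 1/756537 ≈ 1.3218e-6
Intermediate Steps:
N = 0 (N = 9*0 = 0)
u(c) = 0
a(l, P) = l + P*l (a(l, P) = P*l + l = l + P*l)
1/((a(11, 8)*u(M(-1)))/(62 - 76) + 756537) = 1/(((11*(1 + 8))*0)/(62 - 76) + 756537) = 1/(((11*9)*0)/(-14) + 756537) = 1/((99*0)*(-1/14) + 756537) = 1/(0*(-1/14) + 756537) = 1/(0 + 756537) = 1/756537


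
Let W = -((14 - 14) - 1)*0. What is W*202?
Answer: 0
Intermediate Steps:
W = 0 (W = -(0 - 1)*0 = -(-1)*0 = -1*0 = 0)
W*202 = 0*202 = 0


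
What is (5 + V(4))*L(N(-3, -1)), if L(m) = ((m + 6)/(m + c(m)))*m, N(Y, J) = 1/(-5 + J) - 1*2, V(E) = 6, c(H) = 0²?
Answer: 253/6 ≈ 42.167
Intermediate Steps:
c(H) = 0
N(Y, J) = -2 + 1/(-5 + J) (N(Y, J) = 1/(-5 + J) - 2 = -2 + 1/(-5 + J))
L(m) = 6 + m (L(m) = ((m + 6)/(m + 0))*m = ((6 + m)/m)*m = 6 + m)
(5 + V(4))*L(N(-3, -1)) = (5 + 6)*(6 + (11 - 2*(-1))/(-5 - 1)) = 11*(6 + (11 + 2)/(-6)) = 11*(6 - ⅙*13) = 11*(6 - 13/6) = 11*(23/6) = 253/6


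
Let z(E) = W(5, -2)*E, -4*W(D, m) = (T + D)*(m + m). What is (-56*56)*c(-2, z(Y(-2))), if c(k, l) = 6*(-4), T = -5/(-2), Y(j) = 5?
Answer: 75264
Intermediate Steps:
T = 5/2 (T = -5*(-½) = 5/2 ≈ 2.5000)
W(D, m) = -m*(5/2 + D)/2 (W(D, m) = -(5/2 + D)*(m + m)/4 = -(5/2 + D)*2*m/4 = -m*(5/2 + D)/2)
z(E) = 15*E/2 (z(E) = (-¼*(-2)*(5 + 2*5))*E = (-¼*(-2)*(5 + 10))*E = (-¼*(-2)*15)*E = 15*E/2)
c(k, l) = -24
(-56*56)*c(-2, z(Y(-2))) = -56*56*(-24) = -3136*(-24) = 75264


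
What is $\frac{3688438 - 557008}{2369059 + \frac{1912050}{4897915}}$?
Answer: $\frac{3067495593690}{2320690304807} \approx 1.3218$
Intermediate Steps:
$\frac{3688438 - 557008}{2369059 + \frac{1912050}{4897915}} = \frac{3131430}{2369059 + 1912050 \cdot \frac{1}{4897915}} = \frac{3131430}{2369059 + \frac{382410}{979583}} = \frac{3131430}{\frac{2320690304807}{979583}} = 3131430 \cdot \frac{979583}{2320690304807} = \frac{3067495593690}{2320690304807}$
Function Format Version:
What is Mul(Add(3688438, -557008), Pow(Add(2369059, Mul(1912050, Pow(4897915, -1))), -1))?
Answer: Rational(3067495593690, 2320690304807) ≈ 1.3218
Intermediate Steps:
Mul(Add(3688438, -557008), Pow(Add(2369059, Mul(1912050, Pow(4897915, -1))), -1)) = Mul(3131430, Pow(Add(2369059, Mul(1912050, Rational(1, 4897915))), -1)) = Mul(3131430, Pow(Add(2369059, Rational(382410, 979583)), -1)) = Mul(3131430, Pow(Rational(2320690304807, 979583), -1)) = Mul(3131430, Rational(979583, 2320690304807)) = Rational(3067495593690, 2320690304807)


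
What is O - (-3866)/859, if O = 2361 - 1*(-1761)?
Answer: 3544664/859 ≈ 4126.5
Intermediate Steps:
O = 4122 (O = 2361 + 1761 = 4122)
O - (-3866)/859 = 4122 - (-3866)/859 = 4122 - 1*(-3866/859) = 4122 + 3866/859 = 3544664/859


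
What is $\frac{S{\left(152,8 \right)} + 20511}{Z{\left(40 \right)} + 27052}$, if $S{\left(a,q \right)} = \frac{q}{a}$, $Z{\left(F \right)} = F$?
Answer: $\frac{194855}{257374} \approx 0.75709$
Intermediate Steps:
$\frac{S{\left(152,8 \right)} + 20511}{Z{\left(40 \right)} + 27052} = \frac{\frac{8}{152} + 20511}{40 + 27052} = \frac{8 \cdot \frac{1}{152} + 20511}{27092} = \left(\frac{1}{19} + 20511\right) \frac{1}{27092} = \frac{389710}{19} \cdot \frac{1}{27092} = \frac{194855}{257374}$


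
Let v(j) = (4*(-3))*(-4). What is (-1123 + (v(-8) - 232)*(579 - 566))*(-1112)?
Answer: 3908680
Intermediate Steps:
v(j) = 48 (v(j) = -12*(-4) = 48)
(-1123 + (v(-8) - 232)*(579 - 566))*(-1112) = (-1123 + (48 - 232)*(579 - 566))*(-1112) = (-1123 - 184*13)*(-1112) = (-1123 - 2392)*(-1112) = -3515*(-1112) = 3908680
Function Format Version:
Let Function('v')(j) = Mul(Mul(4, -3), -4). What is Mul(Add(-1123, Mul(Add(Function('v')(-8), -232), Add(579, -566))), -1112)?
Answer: 3908680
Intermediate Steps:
Function('v')(j) = 48 (Function('v')(j) = Mul(-12, -4) = 48)
Mul(Add(-1123, Mul(Add(Function('v')(-8), -232), Add(579, -566))), -1112) = Mul(Add(-1123, Mul(Add(48, -232), Add(579, -566))), -1112) = Mul(Add(-1123, Mul(-184, 13)), -1112) = Mul(Add(-1123, -2392), -1112) = Mul(-3515, -1112) = 3908680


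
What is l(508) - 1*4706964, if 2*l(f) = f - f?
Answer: -4706964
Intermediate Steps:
l(f) = 0 (l(f) = (f - f)/2 = (½)*0 = 0)
l(508) - 1*4706964 = 0 - 1*4706964 = 0 - 4706964 = -4706964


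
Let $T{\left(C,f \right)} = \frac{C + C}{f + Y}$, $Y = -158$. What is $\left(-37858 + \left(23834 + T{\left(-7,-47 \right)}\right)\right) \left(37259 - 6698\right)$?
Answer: $- \frac{87860002266}{205} \approx -4.2859 \cdot 10^{8}$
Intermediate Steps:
$T{\left(C,f \right)} = \frac{2 C}{-158 + f}$ ($T{\left(C,f \right)} = \frac{C + C}{f - 158} = \frac{2 C}{-158 + f}$)
$\left(-37858 + \left(23834 + T{\left(-7,-47 \right)}\right)\right) \left(37259 - 6698\right) = \left(-37858 + \left(23834 + 2 \left(-7\right) \frac{1}{-158 - 47}\right)\right) \left(37259 - 6698\right) = \left(-37858 + \left(23834 + 2 \left(-7\right) \frac{1}{-205}\right)\right) 30561 = \left(-37858 + \left(23834 + 2 \left(-7\right) \left(- \frac{1}{205}\right)\right)\right) 30561 = \left(-37858 + \left(23834 + \frac{14}{205}\right)\right) 30561 = \left(-37858 + \frac{4885984}{205}\right) 30561 = \left(- \frac{2874906}{205}\right) 30561 = - \frac{87860002266}{205}$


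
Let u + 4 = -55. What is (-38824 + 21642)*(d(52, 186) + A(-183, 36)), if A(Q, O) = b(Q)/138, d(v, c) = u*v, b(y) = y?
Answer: 1212954699/23 ≈ 5.2737e+7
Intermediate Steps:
u = -59 (u = -4 - 55 = -59)
d(v, c) = -59*v
A(Q, O) = Q/138
(-38824 + 21642)*(d(52, 186) + A(-183, 36)) = (-38824 + 21642)*(-59*52 + (1/138)*(-183)) = -17182*(-3068 - 61/46) = -17182*(-141189/46) = 1212954699/23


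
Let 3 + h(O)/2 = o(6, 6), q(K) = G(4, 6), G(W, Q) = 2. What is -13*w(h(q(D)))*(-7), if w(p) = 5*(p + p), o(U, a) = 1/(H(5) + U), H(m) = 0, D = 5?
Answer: -15470/3 ≈ -5156.7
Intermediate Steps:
q(K) = 2
o(U, a) = 1/U (o(U, a) = 1/(0 + U) = 1/U)
h(O) = -17/3 (h(O) = -6 + 2/6 = -6 + 2*(1/6) = -6 + 1/3 = -17/3)
w(p) = 10*p (w(p) = 5*(2*p) = 10*p)
-13*w(h(q(D)))*(-7) = -130*(-17)/3*(-7) = -13*(-170/3)*(-7) = (2210/3)*(-7) = -15470/3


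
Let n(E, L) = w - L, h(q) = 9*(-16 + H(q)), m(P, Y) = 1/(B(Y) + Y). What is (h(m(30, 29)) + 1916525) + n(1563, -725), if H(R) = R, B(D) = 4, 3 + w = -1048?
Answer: 21076608/11 ≈ 1.9161e+6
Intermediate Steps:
w = -1051 (w = -3 - 1048 = -1051)
m(P, Y) = 1/(4 + Y)
h(q) = -144 + 9*q (h(q) = 9*(-16 + q) = -144 + 9*q)
n(E, L) = -1051 - L
(h(m(30, 29)) + 1916525) + n(1563, -725) = ((-144 + 9/(4 + 29)) + 1916525) + (-1051 - 1*(-725)) = ((-144 + 9/33) + 1916525) + (-1051 + 725) = ((-144 + 9*(1/33)) + 1916525) - 326 = ((-144 + 3/11) + 1916525) - 326 = (-1581/11 + 1916525) - 326 = 21080194/11 - 326 = 21076608/11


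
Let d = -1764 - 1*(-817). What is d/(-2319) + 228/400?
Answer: 226883/231900 ≈ 0.97837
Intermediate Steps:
d = -947 (d = -1764 + 817 = -947)
d/(-2319) + 228/400 = -947/(-2319) + 228/400 = -947*(-1/2319) + 228*(1/400) = 947/2319 + 57/100 = 226883/231900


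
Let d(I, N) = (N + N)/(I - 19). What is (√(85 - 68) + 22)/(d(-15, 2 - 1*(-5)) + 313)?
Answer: 187/2657 + 17*√17/5314 ≈ 0.083570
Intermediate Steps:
d(I, N) = 2*N/(-19 + I) (d(I, N) = (2*N)/(-19 + I) = 2*N/(-19 + I))
(√(85 - 68) + 22)/(d(-15, 2 - 1*(-5)) + 313) = (√(85 - 68) + 22)/(2*(2 - 1*(-5))/(-19 - 15) + 313) = (√17 + 22)/(2*(2 + 5)/(-34) + 313) = (22 + √17)/(2*7*(-1/34) + 313) = (22 + √17)/(-7/17 + 313) = (22 + √17)/(5314/17) = (22 + √17)*(17/5314) = 187/2657 + 17*√17/5314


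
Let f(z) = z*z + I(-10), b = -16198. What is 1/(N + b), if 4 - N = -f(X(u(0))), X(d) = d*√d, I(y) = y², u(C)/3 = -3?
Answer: -1/16823 ≈ -5.9442e-5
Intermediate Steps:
u(C) = -9 (u(C) = 3*(-3) = -9)
X(d) = d^(3/2)
f(z) = 100 + z² (f(z) = z*z + (-10)² = z² + 100 = 100 + z²)
N = -625 (N = 4 - (-1)*(100 + ((-9)^(3/2))²) = 4 - (-1)*(100 + (-27*I)²) = 4 - (-1)*(100 - 729) = 4 - (-1)*(-629) = 4 - 1*629 = 4 - 629 = -625)
1/(N + b) = 1/(-625 - 16198) = 1/(-16823) = -1/16823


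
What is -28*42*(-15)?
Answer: 17640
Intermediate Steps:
-28*42*(-15) = -1176*(-15) = 17640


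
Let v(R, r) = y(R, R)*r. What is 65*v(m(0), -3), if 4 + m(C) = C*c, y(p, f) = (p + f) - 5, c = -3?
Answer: 2535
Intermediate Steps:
y(p, f) = -5 + f + p (y(p, f) = (f + p) - 5 = -5 + f + p)
m(C) = -4 - 3*C (m(C) = -4 + C*(-3) = -4 - 3*C)
v(R, r) = r*(-5 + 2*R) (v(R, r) = (-5 + R + R)*r = (-5 + 2*R)*r = r*(-5 + 2*R))
65*v(m(0), -3) = 65*(-3*(-5 + 2*(-4 - 3*0))) = 65*(-3*(-5 + 2*(-4 + 0))) = 65*(-3*(-5 + 2*(-4))) = 65*(-3*(-5 - 8)) = 65*(-3*(-13)) = 65*39 = 2535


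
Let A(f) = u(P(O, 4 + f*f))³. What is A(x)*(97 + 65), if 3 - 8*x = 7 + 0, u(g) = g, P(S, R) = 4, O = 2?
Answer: 10368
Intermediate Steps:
x = -½ (x = 3/8 - (7 + 0)/8 = 3/8 - ⅛*7 = 3/8 - 7/8 = -½ ≈ -0.50000)
A(f) = 64 (A(f) = 4³ = 64)
A(x)*(97 + 65) = 64*(97 + 65) = 64*162 = 10368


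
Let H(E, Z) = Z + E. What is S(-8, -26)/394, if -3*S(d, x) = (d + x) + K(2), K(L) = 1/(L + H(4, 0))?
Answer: 203/7092 ≈ 0.028624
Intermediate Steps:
H(E, Z) = E + Z
K(L) = 1/(4 + L) (K(L) = 1/(L + (4 + 0)) = 1/(L + 4) = 1/(4 + L))
S(d, x) = -1/18 - d/3 - x/3 (S(d, x) = -((d + x) + 1/(4 + 2))/3 = -((d + x) + 1/6)/3 = -(1/6 + d + x)/3 = -1/18 - d/3 - x/3)
S(-8, -26)/394 = (-1/18 - 1/3*(-8) - 1/3*(-26))/394 = (-1/18 + 8/3 + 26/3)*(1/394) = (203/18)*(1/394) = 203/7092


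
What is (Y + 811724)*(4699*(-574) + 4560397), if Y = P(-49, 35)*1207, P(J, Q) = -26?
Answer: 1453910584482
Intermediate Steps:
Y = -31382 (Y = -26*1207 = -31382)
(Y + 811724)*(4699*(-574) + 4560397) = (-31382 + 811724)*(4699*(-574) + 4560397) = 780342*(-2697226 + 4560397) = 780342*1863171 = 1453910584482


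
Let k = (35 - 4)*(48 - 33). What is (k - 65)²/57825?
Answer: 6400/2313 ≈ 2.7670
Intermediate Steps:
k = 465 (k = 31*15 = 465)
(k - 65)²/57825 = (465 - 65)²/57825 = 400²*(1/57825) = 160000*(1/57825) = 6400/2313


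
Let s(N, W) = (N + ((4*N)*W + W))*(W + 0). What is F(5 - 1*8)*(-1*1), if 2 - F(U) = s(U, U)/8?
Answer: -53/4 ≈ -13.250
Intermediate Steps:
s(N, W) = W*(N + W + 4*N*W) (s(N, W) = (N + (4*N*W + W))*W = (N + (W + 4*N*W))*W = (N + W + 4*N*W)*W = W*(N + W + 4*N*W))
F(U) = 2 - U*(2*U + 4*U²)/8 (F(U) = 2 - U*(U + U + 4*U*U)/8 = 2 - U*(U + U + 4*U²)/8 = 2 - U*(2*U + 4*U²)/8)
F(5 - 1*8)*(-1*1) = (2 - (5 - 1*8)²*(1 + 2*(5 - 1*8))/4)*(-1*1) = (2 - (5 - 8)²*(1 + 2*(5 - 8))/4)*(-1) = (2 - ¼*(-3)²*(1 + 2*(-3)))*(-1) = (2 - ¼*9*(1 - 6))*(-1) = (2 - ¼*9*(-5))*(-1) = (2 + 45/4)*(-1) = (53/4)*(-1) = -53/4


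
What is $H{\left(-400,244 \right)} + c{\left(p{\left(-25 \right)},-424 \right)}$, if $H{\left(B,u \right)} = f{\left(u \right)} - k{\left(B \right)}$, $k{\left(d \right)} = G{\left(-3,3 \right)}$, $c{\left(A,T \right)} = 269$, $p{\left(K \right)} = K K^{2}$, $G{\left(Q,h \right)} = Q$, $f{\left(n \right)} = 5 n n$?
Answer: $297952$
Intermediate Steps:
$f{\left(n \right)} = 5 n^{2}$
$p{\left(K \right)} = K^{3}$
$k{\left(d \right)} = -3$
$H{\left(B,u \right)} = 3 + 5 u^{2}$ ($H{\left(B,u \right)} = 5 u^{2} - -3 = 5 u^{2} + 3 = 3 + 5 u^{2}$)
$H{\left(-400,244 \right)} + c{\left(p{\left(-25 \right)},-424 \right)} = \left(3 + 5 \cdot 244^{2}\right) + 269 = \left(3 + 5 \cdot 59536\right) + 269 = \left(3 + 297680\right) + 269 = 297683 + 269 = 297952$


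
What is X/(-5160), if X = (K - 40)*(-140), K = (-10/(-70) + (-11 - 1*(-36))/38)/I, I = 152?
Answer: -1617067/1490208 ≈ -1.0851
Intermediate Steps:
K = 213/40432 (K = (-10/(-70) + (-11 - 1*(-36))/38)/152 = (-10*(-1/70) + (-11 + 36)*(1/38))*(1/152) = (⅐ + 25*(1/38))*(1/152) = (⅐ + 25/38)*(1/152) = (213/266)*(1/152) = 213/40432 ≈ 0.0052681)
X = 8085335/1444 (X = (213/40432 - 40)*(-140) = -1617067/40432*(-140) = 8085335/1444 ≈ 5599.3)
X/(-5160) = (8085335/1444)/(-5160) = (8085335/1444)*(-1/5160) = -1617067/1490208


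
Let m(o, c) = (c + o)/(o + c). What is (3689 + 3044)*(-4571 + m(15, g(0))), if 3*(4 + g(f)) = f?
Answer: -30769810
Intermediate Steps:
g(f) = -4 + f/3
m(o, c) = 1 (m(o, c) = (c + o)/(c + o) = 1)
(3689 + 3044)*(-4571 + m(15, g(0))) = (3689 + 3044)*(-4571 + 1) = 6733*(-4570) = -30769810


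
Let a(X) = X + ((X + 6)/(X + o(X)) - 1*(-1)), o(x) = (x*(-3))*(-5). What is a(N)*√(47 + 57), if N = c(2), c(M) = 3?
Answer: 67*√26/8 ≈ 42.704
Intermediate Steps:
o(x) = 15*x (o(x) = -3*x*(-5) = 15*x)
N = 3
a(X) = 1 + X + (6 + X)/(16*X) (a(X) = X + ((X + 6)/(X + 15*X) - 1*(-1)) = X + ((6 + X)/((16*X)) + 1) = X + ((6 + X)*(1/(16*X)) + 1) = X + ((6 + X)/(16*X) + 1) = X + (1 + (6 + X)/(16*X)) = 1 + X + (6 + X)/(16*X))
a(N)*√(47 + 57) = (17/16 + 3 + (3/8)/3)*√(47 + 57) = (17/16 + 3 + (3/8)*(⅓))*√104 = (17/16 + 3 + ⅛)*(2*√26) = 67*(2*√26)/16 = 67*√26/8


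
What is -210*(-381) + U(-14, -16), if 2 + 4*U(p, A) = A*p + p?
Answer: 80062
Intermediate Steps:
U(p, A) = -½ + p/4 + A*p/4 (U(p, A) = -½ + (A*p + p)/4 = -½ + (p + A*p)/4 = -½ + (p/4 + A*p/4) = -½ + p/4 + A*p/4)
-210*(-381) + U(-14, -16) = -210*(-381) + (-½ + (¼)*(-14) + (¼)*(-16)*(-14)) = 80010 + (-½ - 7/2 + 56) = 80010 + 52 = 80062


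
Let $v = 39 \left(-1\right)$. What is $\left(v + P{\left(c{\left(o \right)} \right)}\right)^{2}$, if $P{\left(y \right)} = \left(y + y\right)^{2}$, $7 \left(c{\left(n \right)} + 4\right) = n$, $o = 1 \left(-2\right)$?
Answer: $\frac{2852721}{2401} \approx 1188.1$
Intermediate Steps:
$v = -39$
$o = -2$
$c{\left(n \right)} = -4 + \frac{n}{7}$
$P{\left(y \right)} = 4 y^{2}$ ($P{\left(y \right)} = \left(2 y\right)^{2} = 4 y^{2}$)
$\left(v + P{\left(c{\left(o \right)} \right)}\right)^{2} = \left(-39 + 4 \left(-4 + \frac{1}{7} \left(-2\right)\right)^{2}\right)^{2} = \left(-39 + 4 \left(-4 - \frac{2}{7}\right)^{2}\right)^{2} = \left(-39 + 4 \left(- \frac{30}{7}\right)^{2}\right)^{2} = \left(-39 + 4 \cdot \frac{900}{49}\right)^{2} = \left(-39 + \frac{3600}{49}\right)^{2} = \left(\frac{1689}{49}\right)^{2} = \frac{2852721}{2401}$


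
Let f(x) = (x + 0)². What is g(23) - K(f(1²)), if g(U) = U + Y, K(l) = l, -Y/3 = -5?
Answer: 37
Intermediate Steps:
Y = 15 (Y = -3*(-5) = 15)
f(x) = x²
g(U) = 15 + U (g(U) = U + 15 = 15 + U)
g(23) - K(f(1²)) = (15 + 23) - (1²)² = 38 - 1*1² = 38 - 1*1 = 38 - 1 = 37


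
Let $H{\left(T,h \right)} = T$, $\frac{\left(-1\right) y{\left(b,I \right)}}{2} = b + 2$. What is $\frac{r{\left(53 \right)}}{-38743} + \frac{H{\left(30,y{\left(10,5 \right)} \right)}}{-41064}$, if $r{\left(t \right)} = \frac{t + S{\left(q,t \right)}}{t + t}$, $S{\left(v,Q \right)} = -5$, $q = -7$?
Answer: $- \frac{10431151}{14053325876} \approx -0.00074225$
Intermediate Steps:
$y{\left(b,I \right)} = -4 - 2 b$ ($y{\left(b,I \right)} = - 2 \left(b + 2\right) = - 2 \left(2 + b\right) = -4 - 2 b$)
$r{\left(t \right)} = \frac{-5 + t}{2 t}$ ($r{\left(t \right)} = \frac{t - 5}{t + t} = \frac{-5 + t}{2 t}$)
$\frac{r{\left(53 \right)}}{-38743} + \frac{H{\left(30,y{\left(10,5 \right)} \right)}}{-41064} = \frac{\frac{1}{2} \cdot \frac{1}{53} \left(-5 + 53\right)}{-38743} + \frac{30}{-41064} = \frac{1}{2} \cdot \frac{1}{53} \cdot 48 \left(- \frac{1}{38743}\right) + 30 \left(- \frac{1}{41064}\right) = \frac{24}{53} \left(- \frac{1}{38743}\right) - \frac{5}{6844} = - \frac{24}{2053379} - \frac{5}{6844} = - \frac{10431151}{14053325876}$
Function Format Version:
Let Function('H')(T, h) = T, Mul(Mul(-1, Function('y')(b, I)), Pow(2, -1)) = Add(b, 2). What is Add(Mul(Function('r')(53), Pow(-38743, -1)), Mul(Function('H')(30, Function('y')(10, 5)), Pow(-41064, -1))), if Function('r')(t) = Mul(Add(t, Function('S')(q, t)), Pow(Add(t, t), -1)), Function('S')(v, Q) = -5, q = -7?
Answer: Rational(-10431151, 14053325876) ≈ -0.00074225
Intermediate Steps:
Function('y')(b, I) = Add(-4, Mul(-2, b)) (Function('y')(b, I) = Mul(-2, Add(b, 2)) = Mul(-2, Add(2, b)) = Add(-4, Mul(-2, b)))
Function('r')(t) = Mul(Rational(1, 2), Pow(t, -1), Add(-5, t)) (Function('r')(t) = Mul(Add(t, -5), Pow(Add(t, t), -1)) = Mul(Add(-5, t), Pow(Mul(2, t), -1)) = Mul(Add(-5, t), Mul(Rational(1, 2), Pow(t, -1))) = Mul(Rational(1, 2), Pow(t, -1), Add(-5, t)))
Add(Mul(Function('r')(53), Pow(-38743, -1)), Mul(Function('H')(30, Function('y')(10, 5)), Pow(-41064, -1))) = Add(Mul(Mul(Rational(1, 2), Pow(53, -1), Add(-5, 53)), Pow(-38743, -1)), Mul(30, Pow(-41064, -1))) = Add(Mul(Mul(Rational(1, 2), Rational(1, 53), 48), Rational(-1, 38743)), Mul(30, Rational(-1, 41064))) = Add(Mul(Rational(24, 53), Rational(-1, 38743)), Rational(-5, 6844)) = Add(Rational(-24, 2053379), Rational(-5, 6844)) = Rational(-10431151, 14053325876)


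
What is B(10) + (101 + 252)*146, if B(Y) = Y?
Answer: 51548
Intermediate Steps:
B(10) + (101 + 252)*146 = 10 + (101 + 252)*146 = 10 + 353*146 = 10 + 51538 = 51548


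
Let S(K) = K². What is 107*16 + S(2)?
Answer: 1716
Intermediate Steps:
107*16 + S(2) = 107*16 + 2² = 1712 + 4 = 1716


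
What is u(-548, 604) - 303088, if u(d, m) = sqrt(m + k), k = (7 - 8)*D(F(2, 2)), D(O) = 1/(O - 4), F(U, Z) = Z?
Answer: -303088 + sqrt(2418)/2 ≈ -3.0306e+5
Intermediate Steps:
D(O) = 1/(-4 + O)
k = 1/2 (k = (7 - 8)/(-4 + 2) = -1/(-2) = -1*(-1/2) = 1/2 ≈ 0.50000)
u(d, m) = sqrt(1/2 + m) (u(d, m) = sqrt(m + 1/2) = sqrt(1/2 + m))
u(-548, 604) - 303088 = sqrt(2 + 4*604)/2 - 303088 = sqrt(2 + 2416)/2 - 303088 = sqrt(2418)/2 - 303088 = -303088 + sqrt(2418)/2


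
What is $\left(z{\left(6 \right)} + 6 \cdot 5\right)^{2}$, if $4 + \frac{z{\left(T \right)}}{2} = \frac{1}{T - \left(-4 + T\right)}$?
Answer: $\frac{2025}{4} \approx 506.25$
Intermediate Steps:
$z{\left(T \right)} = - \frac{15}{2}$ ($z{\left(T \right)} = -8 + \frac{2}{T - \left(-4 + T\right)} = -8 + \frac{2}{4} = -8 + 2 \cdot \frac{1}{4} = -8 + \frac{1}{2} = - \frac{15}{2}$)
$\left(z{\left(6 \right)} + 6 \cdot 5\right)^{2} = \left(- \frac{15}{2} + 6 \cdot 5\right)^{2} = \left(- \frac{15}{2} + 30\right)^{2} = \left(\frac{45}{2}\right)^{2} = \frac{2025}{4}$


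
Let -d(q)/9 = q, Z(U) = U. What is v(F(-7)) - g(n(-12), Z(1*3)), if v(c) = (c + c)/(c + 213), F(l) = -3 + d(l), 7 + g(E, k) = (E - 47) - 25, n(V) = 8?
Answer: 6501/91 ≈ 71.440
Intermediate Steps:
d(q) = -9*q
g(E, k) = -79 + E (g(E, k) = -7 + ((E - 47) - 25) = -7 + ((-47 + E) - 25) = -7 + (-72 + E) = -79 + E)
F(l) = -3 - 9*l
v(c) = 2*c/(213 + c) (v(c) = (2*c)/(213 + c) = 2*c/(213 + c))
v(F(-7)) - g(n(-12), Z(1*3)) = 2*(-3 - 9*(-7))/(213 + (-3 - 9*(-7))) - (-79 + 8) = 2*(-3 + 63)/(213 + (-3 + 63)) - 1*(-71) = 2*60/(213 + 60) + 71 = 2*60/273 + 71 = 2*60*(1/273) + 71 = 40/91 + 71 = 6501/91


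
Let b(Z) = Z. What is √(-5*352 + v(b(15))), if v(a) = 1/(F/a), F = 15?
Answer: I*√1759 ≈ 41.94*I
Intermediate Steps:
v(a) = a/15 (v(a) = 1/(15/a) = a/15)
√(-5*352 + v(b(15))) = √(-5*352 + (1/15)*15) = √(-1760 + 1) = √(-1759) = I*√1759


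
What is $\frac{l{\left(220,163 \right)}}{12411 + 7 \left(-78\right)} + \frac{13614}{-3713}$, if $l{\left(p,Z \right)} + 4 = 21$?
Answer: $- \frac{161466989}{44054745} \approx -3.6651$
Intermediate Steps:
$l{\left(p,Z \right)} = 17$ ($l{\left(p,Z \right)} = -4 + 21 = 17$)
$\frac{l{\left(220,163 \right)}}{12411 + 7 \left(-78\right)} + \frac{13614}{-3713} = \frac{17}{12411 + 7 \left(-78\right)} + \frac{13614}{-3713} = \frac{17}{12411 - 546} + 13614 \left(- \frac{1}{3713}\right) = \frac{17}{11865} - \frac{13614}{3713} = - \frac{161466989}{44054745}$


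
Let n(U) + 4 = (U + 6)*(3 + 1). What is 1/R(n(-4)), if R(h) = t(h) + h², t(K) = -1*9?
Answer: ⅐ ≈ 0.14286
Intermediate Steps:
n(U) = 20 + 4*U (n(U) = -4 + (U + 6)*(3 + 1) = -4 + (6 + U)*4 = -4 + (24 + 4*U) = 20 + 4*U)
t(K) = -9
R(h) = -9 + h²
1/R(n(-4)) = 1/(-9 + (20 + 4*(-4))²) = 1/(-9 + (20 - 16)²) = 1/(-9 + 4²) = 1/(-9 + 16) = 1/7 = ⅐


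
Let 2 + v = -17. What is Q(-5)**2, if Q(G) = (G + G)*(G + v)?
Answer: 57600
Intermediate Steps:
v = -19 (v = -2 - 17 = -19)
Q(G) = 2*G*(-19 + G) (Q(G) = (G + G)*(G - 19) = (2*G)*(-19 + G) = 2*G*(-19 + G))
Q(-5)**2 = (2*(-5)*(-19 - 5))**2 = (2*(-5)*(-24))**2 = 240**2 = 57600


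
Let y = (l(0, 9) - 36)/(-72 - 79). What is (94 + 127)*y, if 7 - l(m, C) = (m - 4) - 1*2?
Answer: 5083/151 ≈ 33.662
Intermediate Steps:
l(m, C) = 13 - m (l(m, C) = 7 - ((m - 4) - 1*2) = 7 - ((-4 + m) - 2) = 7 - (-6 + m) = 7 + (6 - m) = 13 - m)
y = 23/151 (y = ((13 - 1*0) - 36)/(-72 - 79) = ((13 + 0) - 36)/(-151) = (13 - 36)*(-1/151) = -23*(-1/151) = 23/151 ≈ 0.15232)
(94 + 127)*y = (94 + 127)*(23/151) = 221*(23/151) = 5083/151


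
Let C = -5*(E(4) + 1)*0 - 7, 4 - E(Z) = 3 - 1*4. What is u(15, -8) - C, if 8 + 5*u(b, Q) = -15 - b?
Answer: -3/5 ≈ -0.60000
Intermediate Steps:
E(Z) = 5 (E(Z) = 4 - (3 - 1*4) = 4 - (3 - 4) = 4 - 1*(-1) = 4 + 1 = 5)
u(b, Q) = -23/5 - b/5 (u(b, Q) = -8/5 + (-15 - b)/5 = -8/5 + (-3 - b/5) = -23/5 - b/5)
C = -7 (C = -5*(5 + 1)*0 - 7 = -30*0 - 7 = -5*0 - 7 = 0 - 7 = -7)
u(15, -8) - C = (-23/5 - 1/5*15) - 1*(-7) = (-23/5 - 3) + 7 = -38/5 + 7 = -3/5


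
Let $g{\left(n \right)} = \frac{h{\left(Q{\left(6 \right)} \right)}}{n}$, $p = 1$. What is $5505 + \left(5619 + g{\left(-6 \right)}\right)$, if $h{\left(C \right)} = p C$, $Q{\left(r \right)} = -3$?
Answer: $\frac{22249}{2} \approx 11125.0$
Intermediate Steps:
$h{\left(C \right)} = C$ ($h{\left(C \right)} = 1 C = C$)
$g{\left(n \right)} = - \frac{3}{n}$
$5505 + \left(5619 + g{\left(-6 \right)}\right) = 5505 + \left(5619 - \frac{3}{-6}\right) = 5505 + \left(5619 - - \frac{1}{2}\right) = 5505 + \left(5619 + \frac{1}{2}\right) = 5505 + \frac{11239}{2} = \frac{22249}{2}$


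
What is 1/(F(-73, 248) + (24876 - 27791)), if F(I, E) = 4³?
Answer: -1/2851 ≈ -0.00035075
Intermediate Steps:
F(I, E) = 64
1/(F(-73, 248) + (24876 - 27791)) = 1/(64 + (24876 - 27791)) = 1/(64 - 2915) = 1/(-2851) = -1/2851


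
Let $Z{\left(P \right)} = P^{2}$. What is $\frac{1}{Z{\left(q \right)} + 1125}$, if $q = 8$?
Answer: $\frac{1}{1189} \approx 0.00084104$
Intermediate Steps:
$\frac{1}{Z{\left(q \right)} + 1125} = \frac{1}{8^{2} + 1125} = \frac{1}{64 + 1125} = \frac{1}{1189}$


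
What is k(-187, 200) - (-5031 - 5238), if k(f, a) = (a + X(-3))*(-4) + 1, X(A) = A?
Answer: 9482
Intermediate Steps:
k(f, a) = 13 - 4*a (k(f, a) = (a - 3)*(-4) + 1 = (-3 + a)*(-4) + 1 = (12 - 4*a) + 1 = 13 - 4*a)
k(-187, 200) - (-5031 - 5238) = (13 - 4*200) - (-5031 - 5238) = (13 - 800) - 1*(-10269) = -787 + 10269 = 9482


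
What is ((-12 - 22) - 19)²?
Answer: 2809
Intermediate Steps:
((-12 - 22) - 19)² = (-34 - 19)² = (-53)² = 2809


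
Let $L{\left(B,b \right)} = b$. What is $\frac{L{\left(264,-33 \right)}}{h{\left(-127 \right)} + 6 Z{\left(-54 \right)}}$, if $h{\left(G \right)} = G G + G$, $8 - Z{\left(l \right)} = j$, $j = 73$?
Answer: $- \frac{11}{5204} \approx -0.0021138$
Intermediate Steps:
$Z{\left(l \right)} = -65$ ($Z{\left(l \right)} = 8 - 73 = -65$)
$h{\left(G \right)} = G + G^{2}$ ($h{\left(G \right)} = G^{2} + G = G + G^{2}$)
$\frac{L{\left(264,-33 \right)}}{h{\left(-127 \right)} + 6 Z{\left(-54 \right)}} = - \frac{33}{- 127 \left(1 - 127\right) + 6 \left(-65\right)} = - \frac{33}{\left(-127\right) \left(-126\right) - 390} = - \frac{33}{16002 - 390} = - \frac{33}{15612} = \left(-33\right) \frac{1}{15612} = - \frac{11}{5204}$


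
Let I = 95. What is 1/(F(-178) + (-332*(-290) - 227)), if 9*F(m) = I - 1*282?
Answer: 9/864290 ≈ 1.0413e-5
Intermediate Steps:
F(m) = -187/9 (F(m) = (95 - 1*282)/9 = (95 - 282)/9 = (⅑)*(-187) = -187/9)
1/(F(-178) + (-332*(-290) - 227)) = 1/(-187/9 + (-332*(-290) - 227)) = 1/(-187/9 + (96280 - 227)) = 1/(-187/9 + 96053) = 1/(864290/9) = 9/864290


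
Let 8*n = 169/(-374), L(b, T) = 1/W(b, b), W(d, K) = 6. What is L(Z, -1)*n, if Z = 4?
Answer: -169/17952 ≈ -0.0094140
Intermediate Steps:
L(b, T) = ⅙ (L(b, T) = 1/6 = ⅙)
n = -169/2992 (n = (169/(-374))/8 = (169*(-1/374))/8 = (⅛)*(-169/374) = -169/2992 ≈ -0.056484)
L(Z, -1)*n = (⅙)*(-169/2992) = -169/17952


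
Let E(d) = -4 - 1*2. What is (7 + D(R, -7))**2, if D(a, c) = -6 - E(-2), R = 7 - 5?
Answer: 49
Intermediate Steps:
R = 2
E(d) = -6 (E(d) = -4 - 2 = -6)
D(a, c) = 0 (D(a, c) = -6 - 1*(-6) = -6 + 6 = 0)
(7 + D(R, -7))**2 = (7 + 0)**2 = 7**2 = 49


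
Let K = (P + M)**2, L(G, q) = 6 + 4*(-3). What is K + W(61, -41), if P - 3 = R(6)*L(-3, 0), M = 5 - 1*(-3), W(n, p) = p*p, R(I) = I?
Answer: 2306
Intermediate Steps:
W(n, p) = p**2
L(G, q) = -6 (L(G, q) = 6 - 12 = -6)
M = 8 (M = 5 + 3 = 8)
P = -33 (P = 3 + 6*(-6) = 3 - 36 = -33)
K = 625 (K = (-33 + 8)**2 = (-25)**2 = 625)
K + W(61, -41) = 625 + (-41)**2 = 625 + 1681 = 2306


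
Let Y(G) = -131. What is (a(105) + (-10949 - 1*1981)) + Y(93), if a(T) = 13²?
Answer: -12892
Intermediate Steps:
a(T) = 169
(a(105) + (-10949 - 1*1981)) + Y(93) = (169 + (-10949 - 1*1981)) - 131 = (169 + (-10949 - 1981)) - 131 = (169 - 12930) - 131 = -12761 - 131 = -12892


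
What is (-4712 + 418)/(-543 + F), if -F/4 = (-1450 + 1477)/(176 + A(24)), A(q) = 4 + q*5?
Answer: 53675/6792 ≈ 7.9027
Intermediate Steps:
A(q) = 4 + 5*q
F = -9/25 (F = -4*(-1450 + 1477)/(176 + (4 + 5*24)) = -108/(176 + (4 + 120)) = -108/(176 + 124) = -108/300 = -4*9/100 = -9/25 ≈ -0.36000)
(-4712 + 418)/(-543 + F) = (-4712 + 418)/(-543 - 9/25) = -4294/(-13584/25) = -4294*(-25/13584) = 53675/6792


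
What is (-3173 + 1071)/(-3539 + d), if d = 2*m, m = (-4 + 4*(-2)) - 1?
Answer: 2102/3565 ≈ 0.58962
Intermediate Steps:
m = -13 (m = (-4 - 8) - 1 = -12 - 1 = -13)
d = -26 (d = 2*(-13) = -26)
(-3173 + 1071)/(-3539 + d) = (-3173 + 1071)/(-3539 - 26) = -2102/(-3565) = -2102*(-1/3565) = 2102/3565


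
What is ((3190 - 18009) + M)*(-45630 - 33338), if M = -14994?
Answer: 2354272984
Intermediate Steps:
((3190 - 18009) + M)*(-45630 - 33338) = ((3190 - 18009) - 14994)*(-45630 - 33338) = (-14819 - 14994)*(-78968) = -29813*(-78968) = 2354272984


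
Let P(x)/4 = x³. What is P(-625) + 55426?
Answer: -976507074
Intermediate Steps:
P(x) = 4*x³
P(-625) + 55426 = 4*(-625)³ + 55426 = 4*(-244140625) + 55426 = -976562500 + 55426 = -976507074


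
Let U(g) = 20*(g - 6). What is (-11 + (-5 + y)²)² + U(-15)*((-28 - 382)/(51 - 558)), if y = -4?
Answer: 770700/169 ≈ 4560.4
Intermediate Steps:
U(g) = -120 + 20*g (U(g) = 20*(-6 + g) = -120 + 20*g)
(-11 + (-5 + y)²)² + U(-15)*((-28 - 382)/(51 - 558)) = (-11 + (-5 - 4)²)² + (-120 + 20*(-15))*((-28 - 382)/(51 - 558)) = (-11 + (-9)²)² + (-120 - 300)*(-410/(-507)) = (-11 + 81)² - (-172200)*(-1)/507 = 70² - 420*410/507 = 4900 - 57400/169 = 770700/169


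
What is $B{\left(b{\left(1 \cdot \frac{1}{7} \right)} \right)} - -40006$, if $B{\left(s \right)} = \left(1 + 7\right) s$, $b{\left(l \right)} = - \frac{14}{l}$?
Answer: $39222$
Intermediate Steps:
$B{\left(s \right)} = 8 s$
$B{\left(b{\left(1 \cdot \frac{1}{7} \right)} \right)} - -40006 = 8 \left(- \frac{14}{1 \cdot \frac{1}{7}}\right) - -40006 = 8 \left(- \frac{14}{1 \cdot \frac{1}{7}}\right) + 40006 = 8 \left(- 14 \frac{1}{\frac{1}{7}}\right) + 40006 = 8 \left(\left(-14\right) 7\right) + 40006 = 8 \left(-98\right) + 40006 = -784 + 40006 = 39222$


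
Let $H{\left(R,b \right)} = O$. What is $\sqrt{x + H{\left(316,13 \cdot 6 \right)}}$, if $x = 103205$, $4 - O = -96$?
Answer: $\sqrt{103305} \approx 321.41$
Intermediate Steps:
$O = 100$ ($O = 4 - -96 = 4 + 96 = 100$)
$H{\left(R,b \right)} = 100$
$\sqrt{x + H{\left(316,13 \cdot 6 \right)}} = \sqrt{103205 + 100} = \sqrt{103305}$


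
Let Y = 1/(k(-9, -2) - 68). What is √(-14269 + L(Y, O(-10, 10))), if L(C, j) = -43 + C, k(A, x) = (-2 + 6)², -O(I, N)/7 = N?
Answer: 5*I*√386997/26 ≈ 119.63*I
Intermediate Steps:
O(I, N) = -7*N
k(A, x) = 16 (k(A, x) = 4² = 16)
Y = -1/52 (Y = 1/(16 - 68) = 1/(-52) = -1/52 ≈ -0.019231)
√(-14269 + L(Y, O(-10, 10))) = √(-14269 + (-43 - 1/52)) = √(-14269 - 2237/52) = √(-744225/52) = 5*I*√386997/26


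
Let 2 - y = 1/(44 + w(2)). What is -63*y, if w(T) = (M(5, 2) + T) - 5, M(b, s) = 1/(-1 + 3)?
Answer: -10332/83 ≈ -124.48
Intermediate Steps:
M(b, s) = ½ (M(b, s) = 1/2 = ½)
w(T) = -9/2 + T (w(T) = (½ + T) - 5 = -9/2 + T)
y = 164/83 (y = 2 - 1/(44 + (-9/2 + 2)) = 2 - 1/(44 - 5/2) = 2 - 1/83/2 = 2 - 1*2/83 = 2 - 2/83 = 164/83 ≈ 1.9759)
-63*y = -63*164/83 = -10332/83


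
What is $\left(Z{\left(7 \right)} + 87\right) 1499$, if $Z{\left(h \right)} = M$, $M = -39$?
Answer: $71952$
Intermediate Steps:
$Z{\left(h \right)} = -39$
$\left(Z{\left(7 \right)} + 87\right) 1499 = \left(-39 + 87\right) 1499 = 48 \cdot 1499 = 71952$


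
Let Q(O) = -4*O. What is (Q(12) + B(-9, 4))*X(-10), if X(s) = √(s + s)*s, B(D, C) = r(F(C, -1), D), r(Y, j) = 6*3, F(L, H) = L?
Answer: 600*I*√5 ≈ 1341.6*I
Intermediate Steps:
r(Y, j) = 18
B(D, C) = 18
X(s) = √2*s^(3/2) (X(s) = √(2*s)*s = (√2*√s)*s = √2*s^(3/2))
(Q(12) + B(-9, 4))*X(-10) = (-4*12 + 18)*(√2*(-10)^(3/2)) = (-48 + 18)*(√2*(-10*I*√10)) = -(-600)*I*√5 = 600*I*√5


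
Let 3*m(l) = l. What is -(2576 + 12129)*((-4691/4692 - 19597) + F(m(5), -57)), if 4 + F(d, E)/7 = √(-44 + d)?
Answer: 79653690215/276 - 102935*I*√381/3 ≈ 2.886e+8 - 6.6974e+5*I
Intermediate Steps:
m(l) = l/3
F(d, E) = -28 + 7*√(-44 + d)
-(2576 + 12129)*((-4691/4692 - 19597) + F(m(5), -57)) = -(2576 + 12129)*((-4691/4692 - 19597) + (-28 + 7*√(-44 + (⅓)*5))) = -14705*((-4691*1/4692 - 19597) + (-28 + 7*√(-44 + 5/3))) = -14705*((-4691/4692 - 19597) + (-28 + 7*√(-127/3))) = -14705*(-91953815/4692 + (-28 + 7*(I*√381/3))) = -14705*(-91953815/4692 + (-28 + 7*I*√381/3)) = -14705*(-92085191/4692 + 7*I*√381/3) = -(-79653690215/276 + 102935*I*√381/3) = 79653690215/276 - 102935*I*√381/3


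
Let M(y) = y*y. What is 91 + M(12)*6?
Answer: 955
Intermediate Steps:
M(y) = y²
91 + M(12)*6 = 91 + 12²*6 = 91 + 144*6 = 91 + 864 = 955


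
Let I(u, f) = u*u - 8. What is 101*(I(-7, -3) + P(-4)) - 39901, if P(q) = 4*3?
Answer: -34548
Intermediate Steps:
I(u, f) = -8 + u² (I(u, f) = u² - 8 = -8 + u²)
P(q) = 12
101*(I(-7, -3) + P(-4)) - 39901 = 101*((-8 + (-7)²) + 12) - 39901 = 101*((-8 + 49) + 12) - 39901 = 101*(41 + 12) - 39901 = 101*53 - 39901 = 5353 - 39901 = -34548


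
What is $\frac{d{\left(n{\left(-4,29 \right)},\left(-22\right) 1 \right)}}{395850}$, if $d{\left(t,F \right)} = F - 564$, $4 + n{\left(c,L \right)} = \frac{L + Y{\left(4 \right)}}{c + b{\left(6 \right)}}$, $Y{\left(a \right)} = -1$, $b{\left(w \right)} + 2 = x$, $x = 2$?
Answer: $- \frac{293}{197925} \approx -0.0014804$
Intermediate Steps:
$b{\left(w \right)} = 0$ ($b{\left(w \right)} = -2 + 2 = 0$)
$n{\left(c,L \right)} = -4 + \frac{-1 + L}{c}$ ($n{\left(c,L \right)} = -4 + \frac{L - 1}{c + 0} = -4 + \frac{-1 + L}{c}$)
$d{\left(t,F \right)} = -564 + F$
$\frac{d{\left(n{\left(-4,29 \right)},\left(-22\right) 1 \right)}}{395850} = \frac{-564 - 22}{395850} = \left(-564 - 22\right) \frac{1}{395850} = \left(-586\right) \frac{1}{395850} = - \frac{293}{197925}$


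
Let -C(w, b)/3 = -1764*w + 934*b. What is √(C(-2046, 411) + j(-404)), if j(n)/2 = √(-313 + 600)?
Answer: √(-11979054 + 2*√287) ≈ 3461.1*I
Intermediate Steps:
j(n) = 2*√287 (j(n) = 2*√(-313 + 600) = 2*√287)
C(w, b) = -2802*b + 5292*w (C(w, b) = -3*(-1764*w + 934*b) = -2802*b + 5292*w)
√(C(-2046, 411) + j(-404)) = √((-2802*411 + 5292*(-2046)) + 2*√287) = √((-1151622 - 10827432) + 2*√287) = √(-11979054 + 2*√287)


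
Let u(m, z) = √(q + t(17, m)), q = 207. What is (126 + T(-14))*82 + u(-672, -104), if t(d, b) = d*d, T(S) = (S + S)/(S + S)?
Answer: 10414 + 4*√31 ≈ 10436.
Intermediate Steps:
T(S) = 1 (T(S) = (2*S)/((2*S)) = (2*S)*(1/(2*S)) = 1)
t(d, b) = d²
u(m, z) = 4*√31 (u(m, z) = √(207 + 17²) = √(207 + 289) = √496 = 4*√31)
(126 + T(-14))*82 + u(-672, -104) = (126 + 1)*82 + 4*√31 = 127*82 + 4*√31 = 10414 + 4*√31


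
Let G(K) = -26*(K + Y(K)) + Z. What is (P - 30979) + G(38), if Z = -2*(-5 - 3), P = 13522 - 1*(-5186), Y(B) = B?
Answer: -14231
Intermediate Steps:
P = 18708 (P = 13522 + 5186 = 18708)
Z = 16 (Z = -2*(-8) = 16)
G(K) = 16 - 52*K (G(K) = -26*(K + K) + 16 = -52*K + 16 = 16 - 52*K)
(P - 30979) + G(38) = (18708 - 30979) + (16 - 52*38) = -12271 + (16 - 1976) = -12271 - 1960 = -14231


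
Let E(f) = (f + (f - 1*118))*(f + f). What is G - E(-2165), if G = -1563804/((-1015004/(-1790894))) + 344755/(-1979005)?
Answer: -2211480895933302435/100434899551 ≈ -2.2019e+7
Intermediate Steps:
E(f) = 2*f*(-118 + 2*f) (E(f) = (f + (f - 118))*(2*f) = (f + (-118 + f))*(2*f) = (-118 + 2*f)*(2*f) = 2*f*(-118 + 2*f))
G = -277120800164970595/100434899551 (G = -1563804/((-1015004*(-1/1790894))) + 344755*(-1/1979005) = -1563804/507502/895447 - 68951/395801 = -1563804*895447/507502 - 68951/395801 = -700151800194/253751 - 68951/395801 = -277120800164970595/100434899551 ≈ -2.7592e+6)
G - E(-2165) = -277120800164970595/100434899551 - 4*(-2165)*(-59 - 2165) = -277120800164970595/100434899551 - 4*(-2165)*(-2224) = -277120800164970595/100434899551 - 1*19259840 = -277120800164970595/100434899551 - 19259840 = -2211480895933302435/100434899551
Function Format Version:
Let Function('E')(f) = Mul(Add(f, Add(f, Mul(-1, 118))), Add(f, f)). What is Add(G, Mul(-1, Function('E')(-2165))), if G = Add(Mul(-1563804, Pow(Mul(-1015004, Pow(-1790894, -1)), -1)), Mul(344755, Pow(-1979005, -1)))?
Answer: Rational(-2211480895933302435, 100434899551) ≈ -2.2019e+7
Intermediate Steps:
Function('E')(f) = Mul(2, f, Add(-118, Mul(2, f))) (Function('E')(f) = Mul(Add(f, Add(f, -118)), Mul(2, f)) = Mul(Add(f, Add(-118, f)), Mul(2, f)) = Mul(Add(-118, Mul(2, f)), Mul(2, f)) = Mul(2, f, Add(-118, Mul(2, f))))
G = Rational(-277120800164970595, 100434899551) (G = Add(Mul(-1563804, Pow(Mul(-1015004, Rational(-1, 1790894)), -1)), Mul(344755, Rational(-1, 1979005))) = Add(Mul(-1563804, Pow(Rational(507502, 895447), -1)), Rational(-68951, 395801)) = Add(Mul(-1563804, Rational(895447, 507502)), Rational(-68951, 395801)) = Add(Rational(-700151800194, 253751), Rational(-68951, 395801)) = Rational(-277120800164970595, 100434899551) ≈ -2.7592e+6)
Add(G, Mul(-1, Function('E')(-2165))) = Add(Rational(-277120800164970595, 100434899551), Mul(-1, Mul(4, -2165, Add(-59, -2165)))) = Add(Rational(-277120800164970595, 100434899551), Mul(-1, Mul(4, -2165, -2224))) = Add(Rational(-277120800164970595, 100434899551), Mul(-1, 19259840)) = Add(Rational(-277120800164970595, 100434899551), -19259840) = Rational(-2211480895933302435, 100434899551)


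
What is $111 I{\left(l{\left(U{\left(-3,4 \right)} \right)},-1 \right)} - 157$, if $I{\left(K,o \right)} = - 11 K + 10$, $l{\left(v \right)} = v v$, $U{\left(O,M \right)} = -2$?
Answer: $-3931$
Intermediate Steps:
$l{\left(v \right)} = v^{2}$
$I{\left(K,o \right)} = 10 - 11 K$
$111 I{\left(l{\left(U{\left(-3,4 \right)} \right)},-1 \right)} - 157 = 111 \left(10 - 11 \left(-2\right)^{2}\right) - 157 = 111 \left(10 - 44\right) - 157 = 111 \left(-34\right) - 157 = -3774 - 157 = -3931$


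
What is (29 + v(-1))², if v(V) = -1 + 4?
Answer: 1024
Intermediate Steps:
v(V) = 3
(29 + v(-1))² = (29 + 3)² = 32² = 1024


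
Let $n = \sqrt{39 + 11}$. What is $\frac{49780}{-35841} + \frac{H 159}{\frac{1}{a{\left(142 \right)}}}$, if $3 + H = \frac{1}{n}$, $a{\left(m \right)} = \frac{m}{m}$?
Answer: $- \frac{17145937}{35841} + \frac{159 \sqrt{2}}{10} \approx -455.9$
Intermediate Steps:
$a{\left(m \right)} = 1$
$n = 5 \sqrt{2}$ ($n = \sqrt{50} = 5 \sqrt{2} \approx 7.0711$)
$H = -3 + \frac{\sqrt{2}}{10}$ ($H = -3 + \frac{1}{5 \sqrt{2}} = -3 + \frac{\sqrt{2}}{10} \approx -2.8586$)
$\frac{49780}{-35841} + \frac{H 159}{\frac{1}{a{\left(142 \right)}}} = \frac{49780}{-35841} + \frac{\left(-3 + \frac{\sqrt{2}}{10}\right) 159}{1^{-1}} = 49780 \left(- \frac{1}{35841}\right) + \frac{-477 + \frac{159 \sqrt{2}}{10}}{1} = - \frac{49780}{35841} + \left(-477 + \frac{159 \sqrt{2}}{10}\right) 1 = - \frac{49780}{35841} - \left(477 - \frac{159 \sqrt{2}}{10}\right) = - \frac{17145937}{35841} + \frac{159 \sqrt{2}}{10}$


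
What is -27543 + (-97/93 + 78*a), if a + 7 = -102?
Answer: -3352282/93 ≈ -36046.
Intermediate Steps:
a = -109 (a = -7 - 102 = -109)
-27543 + (-97/93 + 78*a) = -27543 + (-97/93 + 78*(-109)) = -27543 + (-97*1/93 - 8502) = -27543 + (-97/93 - 8502) = -27543 - 790783/93 = -3352282/93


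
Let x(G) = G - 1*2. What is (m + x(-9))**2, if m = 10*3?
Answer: 361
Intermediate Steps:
m = 30
x(G) = -2 + G (x(G) = G - 2 = -2 + G)
(m + x(-9))**2 = (30 + (-2 - 9))**2 = (30 - 11)**2 = 19**2 = 361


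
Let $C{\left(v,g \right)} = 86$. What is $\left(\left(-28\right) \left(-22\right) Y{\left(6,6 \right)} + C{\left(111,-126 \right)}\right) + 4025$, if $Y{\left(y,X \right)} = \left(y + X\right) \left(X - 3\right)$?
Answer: $26287$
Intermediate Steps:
$Y{\left(y,X \right)} = \left(-3 + X\right) \left(X + y\right)$ ($Y{\left(y,X \right)} = \left(X + y\right) \left(-3 + X\right) = \left(-3 + X\right) \left(X + y\right)$)
$\left(\left(-28\right) \left(-22\right) Y{\left(6,6 \right)} + C{\left(111,-126 \right)}\right) + 4025 = \left(\left(-28\right) \left(-22\right) \left(6^{2} - 18 - 18 + 6 \cdot 6\right) + 86\right) + 4025 = \left(616 \left(36 - 18 - 18 + 36\right) + 86\right) + 4025 = \left(616 \cdot 36 + 86\right) + 4025 = \left(22176 + 86\right) + 4025 = 22262 + 4025 = 26287$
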